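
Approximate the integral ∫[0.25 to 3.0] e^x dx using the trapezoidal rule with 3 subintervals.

f(x) = e^x
a = 0.25, b = 3.0, n = 3
h = (b - a)/n = 0.916667

Trapezoidal rule: (h/2)[f(x₀) + 2f(x₁) + 2f(x₂) + ... + f(xₙ)]

x_0 = 0.2500, f(x_0) = 1.284025, coefficient = 1
x_1 = 1.1667, f(x_1) = 3.211271, coefficient = 2
x_2 = 2.0833, f(x_2) = 8.031195, coefficient = 2
x_3 = 3.0000, f(x_3) = 20.085537, coefficient = 1

I ≈ (0.916667/2) × 43.854493 = 20.099976
Exact value: 18.801512
Error: 1.298465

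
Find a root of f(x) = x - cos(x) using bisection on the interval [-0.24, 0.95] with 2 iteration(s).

f(x) = x - cos(x)
Initial interval: [-0.24, 0.95]

Iteration 1:
  c_1 = (-0.240000 + 0.950000)/2 = 0.355000
  f(c_1) = f(0.355000) = -0.582646
  f(a) × f(c) ≥ 0, new interval: [0.355000, 0.950000]
Iteration 2:
  c_2 = (0.355000 + 0.950000)/2 = 0.652500
  f(c_2) = f(0.652500) = -0.142068
  f(a) × f(c) ≥ 0, new interval: [0.652500, 0.950000]

After 2 iteration(s), the approximation is c_2 = 0.652500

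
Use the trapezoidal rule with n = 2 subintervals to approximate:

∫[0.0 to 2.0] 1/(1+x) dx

f(x) = 1/(1+x)
a = 0.0, b = 2.0, n = 2
h = (b - a)/n = 1.000000

Trapezoidal rule: (h/2)[f(x₀) + 2f(x₁) + 2f(x₂) + ... + f(xₙ)]

x_0 = 0.0000, f(x_0) = 1.000000, coefficient = 1
x_1 = 1.0000, f(x_1) = 0.500000, coefficient = 2
x_2 = 2.0000, f(x_2) = 0.333333, coefficient = 1

I ≈ (1.000000/2) × 2.333333 = 1.166667
Exact value: 1.098612
Error: 0.068054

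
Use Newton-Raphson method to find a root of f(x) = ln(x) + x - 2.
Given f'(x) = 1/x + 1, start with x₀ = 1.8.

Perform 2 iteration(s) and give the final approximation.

f(x) = ln(x) + x - 2
f'(x) = 1/x + 1
x₀ = 1.8

Newton-Raphson formula: x_{n+1} = x_n - f(x_n)/f'(x_n)

Iteration 1:
  f(1.800000) = 0.387787
  f'(1.800000) = 1.555556
  x_1 = 1.800000 - 0.387787/1.555556 = 1.550709
Iteration 2:
  f(1.550709) = -0.010579
  f'(1.550709) = 1.644866
  x_2 = 1.550709 - (-0.010579)/1.644866 = 1.557140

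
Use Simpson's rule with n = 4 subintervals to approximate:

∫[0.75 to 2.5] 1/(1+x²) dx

f(x) = 1/(1+x²)
a = 0.75, b = 2.5, n = 4
h = (b - a)/n = 0.437500

Simpson's rule: (h/3)[f(x₀) + 4f(x₁) + 2f(x₂) + ... + f(xₙ)]

x_0 = 0.7500, f(x_0) = 0.640000, coefficient = 1
x_1 = 1.1875, f(x_1) = 0.414911, coefficient = 4
x_2 = 1.6250, f(x_2) = 0.274678, coefficient = 2
x_3 = 2.0625, f(x_3) = 0.190335, coefficient = 4
x_4 = 2.5000, f(x_4) = 0.137931, coefficient = 1

I ≈ (0.437500/3) × 3.748269 = 0.546623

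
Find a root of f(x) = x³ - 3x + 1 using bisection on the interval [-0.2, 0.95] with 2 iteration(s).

f(x) = x³ - 3x + 1
Initial interval: [-0.2, 0.95]

Iteration 1:
  c_1 = (-0.200000 + 0.950000)/2 = 0.375000
  f(c_1) = f(0.375000) = -0.072266
  f(a) × f(c) < 0, new interval: [-0.200000, 0.375000]
Iteration 2:
  c_2 = (-0.200000 + 0.375000)/2 = 0.087500
  f(c_2) = f(0.087500) = 0.738170
  f(a) × f(c) ≥ 0, new interval: [0.087500, 0.375000]

After 2 iteration(s), the approximation is c_2 = 0.087500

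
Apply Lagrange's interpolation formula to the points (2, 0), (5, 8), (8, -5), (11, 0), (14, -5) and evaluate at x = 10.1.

Lagrange interpolation formula:
P(x) = Σ yᵢ × Lᵢ(x)
where Lᵢ(x) = Π_{j≠i} (x - xⱼ)/(xᵢ - xⱼ)

L_0(10.1) = (10.1 - 5)/(2 - 5) × (10.1 - 8)/(2 - 8) × (10.1 - 11)/(2 - 11) × (10.1 - 14)/(2 - 14) = 0.019338
L_1(10.1) = (10.1 - 2)/(5 - 2) × (10.1 - 8)/(5 - 8) × (10.1 - 11)/(5 - 11) × (10.1 - 14)/(5 - 14) = -0.122850
L_2(10.1) = (10.1 - 2)/(8 - 2) × (10.1 - 5)/(8 - 5) × (10.1 - 11)/(8 - 11) × (10.1 - 14)/(8 - 14) = 0.447525
L_3(10.1) = (10.1 - 2)/(11 - 2) × (10.1 - 5)/(11 - 5) × (10.1 - 8)/(11 - 8) × (10.1 - 14)/(11 - 14) = 0.696150
L_4(10.1) = (10.1 - 2)/(14 - 2) × (10.1 - 5)/(14 - 5) × (10.1 - 8)/(14 - 8) × (10.1 - 11)/(14 - 11) = -0.040163

P(10.1) = 0×L_0(10.1) + 8×L_1(10.1) + (-5)×L_2(10.1) + 0×L_3(10.1) + (-5)×L_4(10.1)
P(10.1) = -3.019613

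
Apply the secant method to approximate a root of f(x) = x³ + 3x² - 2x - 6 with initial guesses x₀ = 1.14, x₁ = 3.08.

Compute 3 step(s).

f(x) = x³ + 3x² - 2x - 6
x₀ = 1.14, x₁ = 3.08

Secant formula: x_{n+1} = x_n - f(x_n)(x_n - x_{n-1})/(f(x_n) - f(x_{n-1}))

Iteration 1:
  f(1.140000) = -2.899656
  f(3.080000) = 45.517312
  x_2 = 3.080000 - 45.517312×(3.080000 - 1.140000)/(45.517312 - (-2.899656))
       = 1.256185
Iteration 2:
  f(3.080000) = 45.517312
  f(1.256185) = -1.796105
  x_3 = 1.256185 - (-1.796105)×(1.256185 - 3.080000)/(-1.796105 - 45.517312)
       = 1.325421
Iteration 3:
  f(1.256185) = -1.796105
  f(1.325421) = -1.052203
  x_4 = 1.325421 - (-1.052203)×(1.325421 - 1.256185)/(-1.052203 - (-1.796105))
       = 1.423350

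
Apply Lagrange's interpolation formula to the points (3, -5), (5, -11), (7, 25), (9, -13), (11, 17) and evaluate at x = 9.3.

Lagrange interpolation formula:
P(x) = Σ yᵢ × Lᵢ(x)
where Lᵢ(x) = Π_{j≠i} (x - xⱼ)/(xᵢ - xⱼ)

L_0(9.3) = (9.3 - 5)/(3 - 5) × (9.3 - 7)/(3 - 7) × (9.3 - 9)/(3 - 9) × (9.3 - 11)/(3 - 11) = -0.013135
L_1(9.3) = (9.3 - 3)/(5 - 3) × (9.3 - 7)/(5 - 7) × (9.3 - 9)/(5 - 9) × (9.3 - 11)/(5 - 11) = 0.076978
L_2(9.3) = (9.3 - 3)/(7 - 3) × (9.3 - 5)/(7 - 5) × (9.3 - 9)/(7 - 9) × (9.3 - 11)/(7 - 11) = -0.215873
L_3(9.3) = (9.3 - 3)/(9 - 3) × (9.3 - 5)/(9 - 5) × (9.3 - 7)/(9 - 7) × (9.3 - 11)/(9 - 11) = 1.103353
L_4(9.3) = (9.3 - 3)/(11 - 3) × (9.3 - 5)/(11 - 5) × (9.3 - 7)/(11 - 7) × (9.3 - 9)/(11 - 9) = 0.048677

P(9.3) = (-5)×L_0(9.3) + (-11)×L_1(9.3) + 25×L_2(9.3) + (-13)×L_3(9.3) + 17×L_4(9.3)
P(9.3) = -19.693995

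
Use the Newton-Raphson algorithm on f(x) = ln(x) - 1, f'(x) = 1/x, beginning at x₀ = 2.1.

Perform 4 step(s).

f(x) = ln(x) - 1
f'(x) = 1/x
x₀ = 2.1

Newton-Raphson formula: x_{n+1} = x_n - f(x_n)/f'(x_n)

Iteration 1:
  f(2.100000) = -0.258063
  f'(2.100000) = 0.476190
  x_1 = 2.100000 - (-0.258063)/0.476190 = 2.641932
Iteration 2:
  f(2.641932) = -0.028490
  f'(2.641932) = 0.378511
  x_2 = 2.641932 - (-0.028490)/0.378511 = 2.717199
Iteration 3:
  f(2.717199) = -0.000398
  f'(2.717199) = 0.368026
  x_3 = 2.717199 - (-0.000398)/0.368026 = 2.718282
Iteration 4:
  f(2.718282) = 0.000000
  f'(2.718282) = 0.367879
  x_4 = 2.718282 - 0.000000/0.367879 = 2.718282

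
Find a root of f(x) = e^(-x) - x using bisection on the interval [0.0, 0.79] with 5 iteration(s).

f(x) = e^(-x) - x
Initial interval: [0.0, 0.79]

Iteration 1:
  c_1 = (0.000000 + 0.790000)/2 = 0.395000
  f(c_1) = f(0.395000) = 0.278680
  f(a) × f(c) ≥ 0, new interval: [0.395000, 0.790000]
Iteration 2:
  c_2 = (0.395000 + 0.790000)/2 = 0.592500
  f(c_2) = f(0.592500) = -0.039557
  f(a) × f(c) < 0, new interval: [0.395000, 0.592500]
Iteration 3:
  c_3 = (0.395000 + 0.592500)/2 = 0.493750
  f(c_3) = f(0.493750) = 0.116583
  f(a) × f(c) ≥ 0, new interval: [0.493750, 0.592500]
Iteration 4:
  c_4 = (0.493750 + 0.592500)/2 = 0.543125
  f(c_4) = f(0.543125) = 0.037805
  f(a) × f(c) ≥ 0, new interval: [0.543125, 0.592500]
Iteration 5:
  c_5 = (0.543125 + 0.592500)/2 = 0.567813
  f(c_5) = f(0.567813) = -0.001049
  f(a) × f(c) < 0, new interval: [0.543125, 0.567813]

After 5 iteration(s), the approximation is c_5 = 0.567813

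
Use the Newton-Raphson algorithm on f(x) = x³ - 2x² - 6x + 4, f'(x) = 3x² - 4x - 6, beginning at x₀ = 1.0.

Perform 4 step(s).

f(x) = x³ - 2x² - 6x + 4
f'(x) = 3x² - 4x - 6
x₀ = 1.0

Newton-Raphson formula: x_{n+1} = x_n - f(x_n)/f'(x_n)

Iteration 1:
  f(1.000000) = -3.000000
  f'(1.000000) = -7.000000
  x_1 = 1.000000 - (-3.000000)/(-7.000000) = 0.571429
Iteration 2:
  f(0.571429) = 0.104956
  f'(0.571429) = -7.306122
  x_2 = 0.571429 - 0.104956/(-7.306122) = 0.585794
Iteration 3:
  f(0.585794) = -0.000056
  f'(0.585794) = -7.313712
  x_3 = 0.585794 - (-0.000056)/(-7.313712) = 0.585786
Iteration 4:
  f(0.585786) = 0.000000
  f'(0.585786) = -7.313708
  x_4 = 0.585786 - 0.000000/(-7.313708) = 0.585786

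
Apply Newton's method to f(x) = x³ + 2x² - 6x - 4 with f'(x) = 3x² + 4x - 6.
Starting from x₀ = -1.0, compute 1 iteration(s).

f(x) = x³ + 2x² - 6x - 4
f'(x) = 3x² + 4x - 6
x₀ = -1.0

Newton-Raphson formula: x_{n+1} = x_n - f(x_n)/f'(x_n)

Iteration 1:
  f(-1.000000) = 3.000000
  f'(-1.000000) = -7.000000
  x_1 = -1.000000 - 3.000000/(-7.000000) = -0.571429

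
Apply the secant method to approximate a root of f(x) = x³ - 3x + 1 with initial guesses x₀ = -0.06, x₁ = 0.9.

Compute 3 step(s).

f(x) = x³ - 3x + 1
x₀ = -0.06, x₁ = 0.9

Secant formula: x_{n+1} = x_n - f(x_n)(x_n - x_{n-1})/(f(x_n) - f(x_{n-1}))

Iteration 1:
  f(-0.060000) = 1.179784
  f(0.900000) = -0.971000
  x_2 = 0.900000 - (-0.971000)×(0.900000 - (-0.060000))/(-0.971000 - 1.179784)
       = 0.466595
Iteration 2:
  f(0.900000) = -0.971000
  f(0.466595) = -0.298203
  x_3 = 0.466595 - (-0.298203)×(0.466595 - 0.900000)/(-0.298203 - (-0.971000))
       = 0.274498
Iteration 3:
  f(0.466595) = -0.298203
  f(0.274498) = 0.197189
  x_4 = 0.274498 - 0.197189×(0.274498 - 0.466595)/(0.197189 - (-0.298203))
       = 0.350962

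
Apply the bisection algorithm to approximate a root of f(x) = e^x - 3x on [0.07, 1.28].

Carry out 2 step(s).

f(x) = e^x - 3x
Initial interval: [0.07, 1.28]

Iteration 1:
  c_1 = (0.070000 + 1.280000)/2 = 0.675000
  f(c_1) = f(0.675000) = -0.060967
  f(a) × f(c) < 0, new interval: [0.070000, 0.675000]
Iteration 2:
  c_2 = (0.070000 + 0.675000)/2 = 0.372500
  f(c_2) = f(0.372500) = 0.333858
  f(a) × f(c) ≥ 0, new interval: [0.372500, 0.675000]

After 2 iteration(s), the approximation is c_2 = 0.372500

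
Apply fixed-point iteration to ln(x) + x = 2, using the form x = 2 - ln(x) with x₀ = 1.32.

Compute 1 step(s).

Equation: ln(x) + x = 2
Fixed-point form: x = 2 - ln(x)
x₀ = 1.32

x_1 = g(1.320000) = 1.722368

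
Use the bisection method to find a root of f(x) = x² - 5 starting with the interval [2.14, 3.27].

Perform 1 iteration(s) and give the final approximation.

f(x) = x² - 5
Initial interval: [2.14, 3.27]

Iteration 1:
  c_1 = (2.140000 + 3.270000)/2 = 2.705000
  f(c_1) = f(2.705000) = 2.317025
  f(a) × f(c) < 0, new interval: [2.140000, 2.705000]

After 1 iteration(s), the approximation is c_1 = 2.705000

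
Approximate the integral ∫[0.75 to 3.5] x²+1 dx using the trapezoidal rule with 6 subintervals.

f(x) = x²+1
a = 0.75, b = 3.5, n = 6
h = (b - a)/n = 0.458333

Trapezoidal rule: (h/2)[f(x₀) + 2f(x₁) + 2f(x₂) + ... + f(xₙ)]

x_0 = 0.7500, f(x_0) = 1.562500, coefficient = 1
x_1 = 1.2083, f(x_1) = 2.460069, coefficient = 2
x_2 = 1.6667, f(x_2) = 3.777778, coefficient = 2
x_3 = 2.1250, f(x_3) = 5.515625, coefficient = 2
x_4 = 2.5833, f(x_4) = 7.673611, coefficient = 2
x_5 = 3.0417, f(x_5) = 10.251736, coefficient = 2
x_6 = 3.5000, f(x_6) = 13.250000, coefficient = 1

I ≈ (0.458333/2) × 74.170139 = 16.997323
Exact value: 16.901042
Error: 0.096282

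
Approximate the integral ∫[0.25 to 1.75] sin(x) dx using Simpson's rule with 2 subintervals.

f(x) = sin(x)
a = 0.25, b = 1.75, n = 2
h = (b - a)/n = 0.750000

Simpson's rule: (h/3)[f(x₀) + 4f(x₁) + 2f(x₂) + ... + f(xₙ)]

x_0 = 0.2500, f(x_0) = 0.247404, coefficient = 1
x_1 = 1.0000, f(x_1) = 0.841471, coefficient = 4
x_2 = 1.7500, f(x_2) = 0.983986, coefficient = 1

I ≈ (0.750000/3) × 4.597274 = 1.149318
Exact value: 1.147158
Error: 0.002160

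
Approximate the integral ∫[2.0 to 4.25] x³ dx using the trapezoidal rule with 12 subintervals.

f(x) = x³
a = 2.0, b = 4.25, n = 12
h = (b - a)/n = 0.187500

Trapezoidal rule: (h/2)[f(x₀) + 2f(x₁) + 2f(x₂) + ... + f(xₙ)]

x_0 = 2.0000, f(x_0) = 8.000000, coefficient = 1
x_1 = 2.1875, f(x_1) = 10.467529, coefficient = 2
x_2 = 2.3750, f(x_2) = 13.396484, coefficient = 2
x_3 = 2.5625, f(x_3) = 16.826416, coefficient = 2
x_4 = 2.7500, f(x_4) = 20.796875, coefficient = 2
x_5 = 2.9375, f(x_5) = 25.347412, coefficient = 2
x_6 = 3.1250, f(x_6) = 30.517578, coefficient = 2
x_7 = 3.3125, f(x_7) = 36.346924, coefficient = 2
x_8 = 3.5000, f(x_8) = 42.875000, coefficient = 2
x_9 = 3.6875, f(x_9) = 50.141357, coefficient = 2
x_10 = 3.8750, f(x_10) = 58.185547, coefficient = 2
x_11 = 4.0625, f(x_11) = 67.047119, coefficient = 2
x_12 = 4.2500, f(x_12) = 76.765625, coefficient = 1

I ≈ (0.187500/2) × 828.662109 = 77.687073
Exact value: 77.563477
Error: 0.123596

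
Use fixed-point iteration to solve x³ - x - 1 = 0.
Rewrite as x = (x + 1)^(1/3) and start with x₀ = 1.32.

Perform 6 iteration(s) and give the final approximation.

Equation: x³ - x - 1 = 0
Fixed-point form: x = (x + 1)^(1/3)
x₀ = 1.32

x_1 = g(1.320000) = 1.323821
x_2 = g(1.323821) = 1.324548
x_3 = g(1.324548) = 1.324686
x_4 = g(1.324686) = 1.324712
x_5 = g(1.324712) = 1.324717
x_6 = g(1.324717) = 1.324718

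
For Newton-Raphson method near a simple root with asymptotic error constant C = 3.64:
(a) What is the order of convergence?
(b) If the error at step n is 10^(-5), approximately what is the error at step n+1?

(a) Newton-Raphson has quadratic (order 2) convergence near simple roots.
    This means |e_{n+1}| ≈ C|e_n|².

(b) With |e_n| = 10^(-5) and C = 3.64:
    |e_{n+1}| ≈ 3.64 × (10^(-5))² = 3.64 × 10^(-10)

(a) 2 (quadratic); (b) |e_{n+1}| ≈ 3.640e-10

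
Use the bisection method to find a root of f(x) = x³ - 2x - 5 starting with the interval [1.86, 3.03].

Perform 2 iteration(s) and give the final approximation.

f(x) = x³ - 2x - 5
Initial interval: [1.86, 3.03]

Iteration 1:
  c_1 = (1.860000 + 3.030000)/2 = 2.445000
  f(c_1) = f(2.445000) = 4.726271
  f(a) × f(c) < 0, new interval: [1.860000, 2.445000]
Iteration 2:
  c_2 = (1.860000 + 2.445000)/2 = 2.152500
  f(c_2) = f(2.152500) = 0.668084
  f(a) × f(c) < 0, new interval: [1.860000, 2.152500]

After 2 iteration(s), the approximation is c_2 = 2.152500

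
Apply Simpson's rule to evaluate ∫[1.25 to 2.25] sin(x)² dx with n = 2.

f(x) = sin(x)²
a = 1.25, b = 2.25, n = 2
h = (b - a)/n = 0.500000

Simpson's rule: (h/3)[f(x₀) + 4f(x₁) + 2f(x₂) + ... + f(xₙ)]

x_0 = 1.2500, f(x_0) = 0.900572, coefficient = 1
x_1 = 1.7500, f(x_1) = 0.968228, coefficient = 4
x_2 = 2.2500, f(x_2) = 0.605398, coefficient = 1

I ≈ (0.500000/3) × 5.378883 = 0.896481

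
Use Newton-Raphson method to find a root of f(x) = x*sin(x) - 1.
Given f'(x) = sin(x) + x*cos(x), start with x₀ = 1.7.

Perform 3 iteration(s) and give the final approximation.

f(x) = x*sin(x) - 1
f'(x) = sin(x) + x*cos(x)
x₀ = 1.7

Newton-Raphson formula: x_{n+1} = x_n - f(x_n)/f'(x_n)

Iteration 1:
  f(1.700000) = 0.685830
  f'(1.700000) = 0.772629
  x_1 = 1.700000 - 0.685830/0.772629 = 0.812342
Iteration 2:
  f(0.812342) = -0.410320
  f'(0.812342) = 1.284629
  x_2 = 0.812342 - (-0.410320)/1.284629 = 1.131750
Iteration 3:
  f(1.131750) = 0.024412
  f'(1.131750) = 1.386238
  x_3 = 1.131750 - 0.024412/1.386238 = 1.114140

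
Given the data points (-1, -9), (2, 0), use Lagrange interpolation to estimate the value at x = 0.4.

Lagrange interpolation formula:
P(x) = Σ yᵢ × Lᵢ(x)
where Lᵢ(x) = Π_{j≠i} (x - xⱼ)/(xᵢ - xⱼ)

L_0(0.4) = (0.4 - 2)/(-1 - 2) = 0.533333
L_1(0.4) = (0.4 - (-1))/(2 - (-1)) = 0.466667

P(0.4) = (-9)×L_0(0.4) + 0×L_1(0.4)
P(0.4) = -4.800000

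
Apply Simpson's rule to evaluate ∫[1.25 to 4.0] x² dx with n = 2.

f(x) = x²
a = 1.25, b = 4.0, n = 2
h = (b - a)/n = 1.375000

Simpson's rule: (h/3)[f(x₀) + 4f(x₁) + 2f(x₂) + ... + f(xₙ)]

x_0 = 1.2500, f(x_0) = 1.562500, coefficient = 1
x_1 = 2.6250, f(x_1) = 6.890625, coefficient = 4
x_2 = 4.0000, f(x_2) = 16.000000, coefficient = 1

I ≈ (1.375000/3) × 45.125000 = 20.682292
Exact value: 20.682292
Error: 0.000000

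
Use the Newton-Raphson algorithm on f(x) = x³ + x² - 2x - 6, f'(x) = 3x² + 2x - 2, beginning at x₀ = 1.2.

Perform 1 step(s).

f(x) = x³ + x² - 2x - 6
f'(x) = 3x² + 2x - 2
x₀ = 1.2

Newton-Raphson formula: x_{n+1} = x_n - f(x_n)/f'(x_n)

Iteration 1:
  f(1.200000) = -5.232000
  f'(1.200000) = 4.720000
  x_1 = 1.200000 - (-5.232000)/4.720000 = 2.308475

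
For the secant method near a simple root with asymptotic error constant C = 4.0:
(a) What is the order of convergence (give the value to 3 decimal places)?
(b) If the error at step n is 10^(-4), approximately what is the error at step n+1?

(a) Secant method has superlinear convergence with order φ = (1+√5)/2 ≈ 1.618.
    This means |e_{n+1}| ≈ C|e_n|^1.618.

(b) With |e_n| = 10^(-4) and C = 4.0:
    |e_{n+1}| ≈ 4.0 × (10^(-4))^1.618 = 4.0 × 10^(-6.47)

(a) ≈ 1.618 (golden ratio); (b) |e_{n+1}| ≈ 1.349e-06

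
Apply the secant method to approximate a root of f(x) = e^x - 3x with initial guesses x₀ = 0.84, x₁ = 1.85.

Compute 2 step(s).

f(x) = e^x - 3x
x₀ = 0.84, x₁ = 1.85

Secant formula: x_{n+1} = x_n - f(x_n)(x_n - x_{n-1})/(f(x_n) - f(x_{n-1}))

Iteration 1:
  f(0.840000) = -0.203633
  f(1.850000) = 0.809820
  x_2 = 1.850000 - 0.809820×(1.850000 - 0.840000)/(0.809820 - (-0.203633))
       = 1.042939
Iteration 2:
  f(1.850000) = 0.809820
  f(1.042939) = -0.291273
  x_3 = 1.042939 - (-0.291273)×(1.042939 - 1.850000)/(-0.291273 - 0.809820)
       = 1.256432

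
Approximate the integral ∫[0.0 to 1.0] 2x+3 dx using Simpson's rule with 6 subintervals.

f(x) = 2x+3
a = 0.0, b = 1.0, n = 6
h = (b - a)/n = 0.166667

Simpson's rule: (h/3)[f(x₀) + 4f(x₁) + 2f(x₂) + ... + f(xₙ)]

x_0 = 0.0000, f(x_0) = 3.000000, coefficient = 1
x_1 = 0.1667, f(x_1) = 3.333333, coefficient = 4
x_2 = 0.3333, f(x_2) = 3.666667, coefficient = 2
x_3 = 0.5000, f(x_3) = 4.000000, coefficient = 4
x_4 = 0.6667, f(x_4) = 4.333333, coefficient = 2
x_5 = 0.8333, f(x_5) = 4.666667, coefficient = 4
x_6 = 1.0000, f(x_6) = 5.000000, coefficient = 1

I ≈ (0.166667/3) × 72.000000 = 4.000000
Exact value: 4.000000
Error: 0.000000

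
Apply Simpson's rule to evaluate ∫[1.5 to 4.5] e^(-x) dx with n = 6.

f(x) = e^(-x)
a = 1.5, b = 4.5, n = 6
h = (b - a)/n = 0.500000

Simpson's rule: (h/3)[f(x₀) + 4f(x₁) + 2f(x₂) + ... + f(xₙ)]

x_0 = 1.5000, f(x_0) = 0.223130, coefficient = 1
x_1 = 2.0000, f(x_1) = 0.135335, coefficient = 4
x_2 = 2.5000, f(x_2) = 0.082085, coefficient = 2
x_3 = 3.0000, f(x_3) = 0.049787, coefficient = 4
x_4 = 3.5000, f(x_4) = 0.030197, coefficient = 2
x_5 = 4.0000, f(x_5) = 0.018316, coefficient = 4
x_6 = 4.5000, f(x_6) = 0.011109, coefficient = 1

I ≈ (0.500000/3) × 1.272556 = 0.212093
Exact value: 0.212021
Error: 0.000071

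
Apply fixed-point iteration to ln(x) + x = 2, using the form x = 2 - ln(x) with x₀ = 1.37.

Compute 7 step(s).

Equation: ln(x) + x = 2
Fixed-point form: x = 2 - ln(x)
x₀ = 1.37

x_1 = g(1.370000) = 1.685189
x_2 = g(1.685189) = 1.478122
x_3 = g(1.478122) = 1.609228
x_4 = g(1.609228) = 1.524246
x_5 = g(1.524246) = 1.578500
x_6 = g(1.578500) = 1.543525
x_7 = g(1.543525) = 1.565931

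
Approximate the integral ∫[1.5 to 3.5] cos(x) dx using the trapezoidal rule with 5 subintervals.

f(x) = cos(x)
a = 1.5, b = 3.5, n = 5
h = (b - a)/n = 0.400000

Trapezoidal rule: (h/2)[f(x₀) + 2f(x₁) + 2f(x₂) + ... + f(xₙ)]

x_0 = 1.5000, f(x_0) = 0.070737, coefficient = 1
x_1 = 1.9000, f(x_1) = -0.323290, coefficient = 2
x_2 = 2.3000, f(x_2) = -0.666276, coefficient = 2
x_3 = 2.7000, f(x_3) = -0.904072, coefficient = 2
x_4 = 3.1000, f(x_4) = -0.999135, coefficient = 2
x_5 = 3.5000, f(x_5) = -0.936457, coefficient = 1

I ≈ (0.400000/2) × -6.651265 = -1.330253
Exact value: -1.348278
Error: 0.018025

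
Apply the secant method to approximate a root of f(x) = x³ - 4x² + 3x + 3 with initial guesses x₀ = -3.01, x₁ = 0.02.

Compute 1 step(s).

f(x) = x³ - 4x² + 3x + 3
x₀ = -3.01, x₁ = 0.02

Secant formula: x_{n+1} = x_n - f(x_n)(x_n - x_{n-1})/(f(x_n) - f(x_{n-1}))

Iteration 1:
  f(-3.010000) = -69.541301
  f(0.020000) = 3.058408
  x_2 = 0.020000 - 3.058408×(0.020000 - (-3.010000))/(3.058408 - (-69.541301))
       = -0.107645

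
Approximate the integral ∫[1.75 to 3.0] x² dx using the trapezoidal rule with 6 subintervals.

f(x) = x²
a = 1.75, b = 3.0, n = 6
h = (b - a)/n = 0.208333

Trapezoidal rule: (h/2)[f(x₀) + 2f(x₁) + 2f(x₂) + ... + f(xₙ)]

x_0 = 1.7500, f(x_0) = 3.062500, coefficient = 1
x_1 = 1.9583, f(x_1) = 3.835069, coefficient = 2
x_2 = 2.1667, f(x_2) = 4.694444, coefficient = 2
x_3 = 2.3750, f(x_3) = 5.640625, coefficient = 2
x_4 = 2.5833, f(x_4) = 6.673611, coefficient = 2
x_5 = 2.7917, f(x_5) = 7.793403, coefficient = 2
x_6 = 3.0000, f(x_6) = 9.000000, coefficient = 1

I ≈ (0.208333/2) × 69.336806 = 7.222584
Exact value: 7.213542
Error: 0.009042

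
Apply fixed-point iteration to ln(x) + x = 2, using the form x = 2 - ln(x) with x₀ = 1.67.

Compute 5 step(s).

Equation: ln(x) + x = 2
Fixed-point form: x = 2 - ln(x)
x₀ = 1.67

x_1 = g(1.670000) = 1.487176
x_2 = g(1.487176) = 1.603121
x_3 = g(1.603121) = 1.528048
x_4 = g(1.528048) = 1.576009
x_5 = g(1.576009) = 1.545104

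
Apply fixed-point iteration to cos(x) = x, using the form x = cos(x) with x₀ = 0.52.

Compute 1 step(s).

Equation: cos(x) = x
Fixed-point form: x = cos(x)
x₀ = 0.52

x_1 = g(0.520000) = 0.867819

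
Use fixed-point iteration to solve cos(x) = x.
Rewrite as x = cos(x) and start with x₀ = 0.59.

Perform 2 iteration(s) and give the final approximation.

Equation: cos(x) = x
Fixed-point form: x = cos(x)
x₀ = 0.59

x_1 = g(0.590000) = 0.830941
x_2 = g(0.830941) = 0.674181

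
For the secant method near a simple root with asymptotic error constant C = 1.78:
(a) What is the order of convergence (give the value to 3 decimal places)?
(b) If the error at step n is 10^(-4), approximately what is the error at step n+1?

(a) Secant method has superlinear convergence with order φ = (1+√5)/2 ≈ 1.618.
    This means |e_{n+1}| ≈ C|e_n|^1.618.

(b) With |e_n| = 10^(-4) and C = 1.78:
    |e_{n+1}| ≈ 1.78 × (10^(-4))^1.618 = 1.78 × 10^(-6.47)

(a) ≈ 1.618 (golden ratio); (b) |e_{n+1}| ≈ 6.002e-07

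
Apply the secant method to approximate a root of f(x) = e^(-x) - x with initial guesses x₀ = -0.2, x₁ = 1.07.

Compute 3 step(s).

f(x) = e^(-x) - x
x₀ = -0.2, x₁ = 1.07

Secant formula: x_{n+1} = x_n - f(x_n)(x_n - x_{n-1})/(f(x_n) - f(x_{n-1}))

Iteration 1:
  f(-0.200000) = 1.421403
  f(1.070000) = -0.726991
  x_2 = 1.070000 - (-0.726991)×(1.070000 - (-0.200000))/(-0.726991 - 1.421403)
       = 0.640247
Iteration 2:
  f(1.070000) = -0.726991
  f(0.640247) = -0.113085
  x_3 = 0.640247 - (-0.113085)×(0.640247 - 1.070000)/(-0.113085 - (-0.726991))
       = 0.561084
Iteration 3:
  f(0.640247) = -0.113085
  f(0.561084) = 0.009506
  x_4 = 0.561084 - 0.009506×(0.561084 - 0.640247)/(0.009506 - (-0.113085))
       = 0.567223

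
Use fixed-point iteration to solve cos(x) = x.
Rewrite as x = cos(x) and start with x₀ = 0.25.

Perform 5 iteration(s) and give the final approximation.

Equation: cos(x) = x
Fixed-point form: x = cos(x)
x₀ = 0.25

x_1 = g(0.250000) = 0.968912
x_2 = g(0.968912) = 0.566196
x_3 = g(0.566196) = 0.843947
x_4 = g(0.843947) = 0.664518
x_5 = g(0.664518) = 0.787214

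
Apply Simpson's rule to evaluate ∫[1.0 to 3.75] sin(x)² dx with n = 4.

f(x) = sin(x)²
a = 1.0, b = 3.75, n = 4
h = (b - a)/n = 0.687500

Simpson's rule: (h/3)[f(x₀) + 4f(x₁) + 2f(x₂) + ... + f(xₙ)]

x_0 = 1.0000, f(x_0) = 0.708073, coefficient = 1
x_1 = 1.6875, f(x_1) = 0.986442, coefficient = 4
x_2 = 2.3750, f(x_2) = 0.481199, coefficient = 2
x_3 = 3.0625, f(x_3) = 0.006243, coefficient = 4
x_4 = 3.7500, f(x_4) = 0.326682, coefficient = 1

I ≈ (0.687500/3) × 5.967892 = 1.367642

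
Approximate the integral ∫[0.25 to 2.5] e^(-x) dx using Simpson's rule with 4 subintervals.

f(x) = e^(-x)
a = 0.25, b = 2.5, n = 4
h = (b - a)/n = 0.562500

Simpson's rule: (h/3)[f(x₀) + 4f(x₁) + 2f(x₂) + ... + f(xₙ)]

x_0 = 0.2500, f(x_0) = 0.778801, coefficient = 1
x_1 = 0.8125, f(x_1) = 0.443747, coefficient = 4
x_2 = 1.3750, f(x_2) = 0.252840, coefficient = 2
x_3 = 1.9375, f(x_3) = 0.144064, coefficient = 4
x_4 = 2.5000, f(x_4) = 0.082085, coefficient = 1

I ≈ (0.562500/3) × 3.717809 = 0.697089
Exact value: 0.696716
Error: 0.000373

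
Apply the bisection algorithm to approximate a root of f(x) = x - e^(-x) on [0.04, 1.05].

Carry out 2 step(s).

f(x) = x - e^(-x)
Initial interval: [0.04, 1.05]

Iteration 1:
  c_1 = (0.040000 + 1.050000)/2 = 0.545000
  f(c_1) = f(0.545000) = -0.034842
  f(a) × f(c) ≥ 0, new interval: [0.545000, 1.050000]
Iteration 2:
  c_2 = (0.545000 + 1.050000)/2 = 0.797500
  f(c_2) = f(0.797500) = 0.347046
  f(a) × f(c) < 0, new interval: [0.545000, 0.797500]

After 2 iteration(s), the approximation is c_2 = 0.797500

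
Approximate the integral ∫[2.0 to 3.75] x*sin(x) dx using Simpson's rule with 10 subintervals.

f(x) = x*sin(x)
a = 2.0, b = 3.75, n = 10
h = (b - a)/n = 0.175000

Simpson's rule: (h/3)[f(x₀) + 4f(x₁) + 2f(x₂) + ... + f(xₙ)]

x_0 = 2.0000, f(x_0) = 1.818595, coefficient = 1
x_1 = 2.1750, f(x_1) = 1.789927, coefficient = 4
x_2 = 2.3500, f(x_2) = 1.671962, coefficient = 2
x_3 = 2.5250, f(x_3) = 1.460103, coefficient = 4
x_4 = 2.7000, f(x_4) = 1.153926, coefficient = 2
x_5 = 2.8750, f(x_5) = 0.757407, coefficient = 4
x_6 = 3.0500, f(x_6) = 0.278967, coefficient = 2
x_7 = 3.2250, f(x_7) = -0.268677, coefficient = 4
x_8 = 3.4000, f(x_8) = -0.868840, coefficient = 2
x_9 = 3.5750, f(x_9) = -1.501377, coefficient = 4
x_10 = 3.7500, f(x_10) = -2.143355, coefficient = 1

I ≈ (0.175000/3) × 13.096803 = 0.763980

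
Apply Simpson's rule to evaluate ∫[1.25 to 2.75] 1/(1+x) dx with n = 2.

f(x) = 1/(1+x)
a = 1.25, b = 2.75, n = 2
h = (b - a)/n = 0.750000

Simpson's rule: (h/3)[f(x₀) + 4f(x₁) + 2f(x₂) + ... + f(xₙ)]

x_0 = 1.2500, f(x_0) = 0.444444, coefficient = 1
x_1 = 2.0000, f(x_1) = 0.333333, coefficient = 4
x_2 = 2.7500, f(x_2) = 0.266667, coefficient = 1

I ≈ (0.750000/3) × 2.044444 = 0.511111
Exact value: 0.510826
Error: 0.000285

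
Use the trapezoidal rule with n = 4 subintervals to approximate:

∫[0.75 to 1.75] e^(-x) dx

f(x) = e^(-x)
a = 0.75, b = 1.75, n = 4
h = (b - a)/n = 0.250000

Trapezoidal rule: (h/2)[f(x₀) + 2f(x₁) + 2f(x₂) + ... + f(xₙ)]

x_0 = 0.7500, f(x_0) = 0.472367, coefficient = 1
x_1 = 1.0000, f(x_1) = 0.367879, coefficient = 2
x_2 = 1.2500, f(x_2) = 0.286505, coefficient = 2
x_3 = 1.5000, f(x_3) = 0.223130, coefficient = 2
x_4 = 1.7500, f(x_4) = 0.173774, coefficient = 1

I ≈ (0.250000/2) × 2.401169 = 0.300146
Exact value: 0.298593
Error: 0.001554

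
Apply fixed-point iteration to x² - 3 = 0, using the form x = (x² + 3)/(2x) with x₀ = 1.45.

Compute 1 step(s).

Equation: x² - 3 = 0
Fixed-point form: x = (x² + 3)/(2x)
x₀ = 1.45

x_1 = g(1.450000) = 1.759483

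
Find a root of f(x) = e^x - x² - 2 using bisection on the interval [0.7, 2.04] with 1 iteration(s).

f(x) = e^x - x² - 2
Initial interval: [0.7, 2.04]

Iteration 1:
  c_1 = (0.700000 + 2.040000)/2 = 1.370000
  f(c_1) = f(1.370000) = 0.058451
  f(a) × f(c) < 0, new interval: [0.700000, 1.370000]

After 1 iteration(s), the approximation is c_1 = 1.370000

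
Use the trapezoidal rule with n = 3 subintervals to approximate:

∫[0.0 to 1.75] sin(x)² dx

f(x) = sin(x)²
a = 0.0, b = 1.75, n = 3
h = (b - a)/n = 0.583333

Trapezoidal rule: (h/2)[f(x₀) + 2f(x₁) + 2f(x₂) + ... + f(xₙ)]

x_0 = 0.0000, f(x_0) = 0.000000, coefficient = 1
x_1 = 0.5833, f(x_1) = 0.303391, coefficient = 2
x_2 = 1.1667, f(x_2) = 0.845379, coefficient = 2
x_3 = 1.7500, f(x_3) = 0.968228, coefficient = 1

I ≈ (0.583333/2) × 3.265768 = 0.952516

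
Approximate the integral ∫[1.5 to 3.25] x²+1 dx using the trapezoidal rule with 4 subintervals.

f(x) = x²+1
a = 1.5, b = 3.25, n = 4
h = (b - a)/n = 0.437500

Trapezoidal rule: (h/2)[f(x₀) + 2f(x₁) + 2f(x₂) + ... + f(xₙ)]

x_0 = 1.5000, f(x_0) = 3.250000, coefficient = 1
x_1 = 1.9375, f(x_1) = 4.753906, coefficient = 2
x_2 = 2.3750, f(x_2) = 6.640625, coefficient = 2
x_3 = 2.8125, f(x_3) = 8.910156, coefficient = 2
x_4 = 3.2500, f(x_4) = 11.562500, coefficient = 1

I ≈ (0.437500/2) × 55.421875 = 12.123535
Exact value: 12.067708
Error: 0.055827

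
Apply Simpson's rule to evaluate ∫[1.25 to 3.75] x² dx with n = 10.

f(x) = x²
a = 1.25, b = 3.75, n = 10
h = (b - a)/n = 0.250000

Simpson's rule: (h/3)[f(x₀) + 4f(x₁) + 2f(x₂) + ... + f(xₙ)]

x_0 = 1.2500, f(x_0) = 1.562500, coefficient = 1
x_1 = 1.5000, f(x_1) = 2.250000, coefficient = 4
x_2 = 1.7500, f(x_2) = 3.062500, coefficient = 2
x_3 = 2.0000, f(x_3) = 4.000000, coefficient = 4
x_4 = 2.2500, f(x_4) = 5.062500, coefficient = 2
x_5 = 2.5000, f(x_5) = 6.250000, coefficient = 4
x_6 = 2.7500, f(x_6) = 7.562500, coefficient = 2
x_7 = 3.0000, f(x_7) = 9.000000, coefficient = 4
x_8 = 3.2500, f(x_8) = 10.562500, coefficient = 2
x_9 = 3.5000, f(x_9) = 12.250000, coefficient = 4
x_10 = 3.7500, f(x_10) = 14.062500, coefficient = 1

I ≈ (0.250000/3) × 203.125000 = 16.927083
Exact value: 16.927083
Error: 0.000000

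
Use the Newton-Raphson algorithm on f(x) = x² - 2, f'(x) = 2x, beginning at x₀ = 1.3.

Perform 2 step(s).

f(x) = x² - 2
f'(x) = 2x
x₀ = 1.3

Newton-Raphson formula: x_{n+1} = x_n - f(x_n)/f'(x_n)

Iteration 1:
  f(1.300000) = -0.310000
  f'(1.300000) = 2.600000
  x_1 = 1.300000 - (-0.310000)/2.600000 = 1.419231
Iteration 2:
  f(1.419231) = 0.014216
  f'(1.419231) = 2.838462
  x_2 = 1.419231 - 0.014216/2.838462 = 1.414222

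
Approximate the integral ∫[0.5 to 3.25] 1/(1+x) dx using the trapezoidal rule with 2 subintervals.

f(x) = 1/(1+x)
a = 0.5, b = 3.25, n = 2
h = (b - a)/n = 1.375000

Trapezoidal rule: (h/2)[f(x₀) + 2f(x₁) + 2f(x₂) + ... + f(xₙ)]

x_0 = 0.5000, f(x_0) = 0.666667, coefficient = 1
x_1 = 1.8750, f(x_1) = 0.347826, coefficient = 2
x_2 = 3.2500, f(x_2) = 0.235294, coefficient = 1

I ≈ (1.375000/2) × 1.597613 = 1.098359
Exact value: 1.041454
Error: 0.056905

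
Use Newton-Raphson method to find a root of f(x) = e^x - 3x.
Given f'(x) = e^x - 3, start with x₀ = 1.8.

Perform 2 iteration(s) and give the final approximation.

f(x) = e^x - 3x
f'(x) = e^x - 3
x₀ = 1.8

Newton-Raphson formula: x_{n+1} = x_n - f(x_n)/f'(x_n)

Iteration 1:
  f(1.800000) = 0.649647
  f'(1.800000) = 3.049647
  x_1 = 1.800000 - 0.649647/3.049647 = 1.586976
Iteration 2:
  f(1.586976) = 0.128015
  f'(1.586976) = 1.888943
  x_2 = 1.586976 - 0.128015/1.888943 = 1.519206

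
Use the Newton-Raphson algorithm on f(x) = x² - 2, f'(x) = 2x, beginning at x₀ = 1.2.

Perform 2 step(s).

f(x) = x² - 2
f'(x) = 2x
x₀ = 1.2

Newton-Raphson formula: x_{n+1} = x_n - f(x_n)/f'(x_n)

Iteration 1:
  f(1.200000) = -0.560000
  f'(1.200000) = 2.400000
  x_1 = 1.200000 - (-0.560000)/2.400000 = 1.433333
Iteration 2:
  f(1.433333) = 0.054444
  f'(1.433333) = 2.866667
  x_2 = 1.433333 - 0.054444/2.866667 = 1.414341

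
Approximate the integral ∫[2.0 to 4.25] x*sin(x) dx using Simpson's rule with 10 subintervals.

f(x) = x*sin(x)
a = 2.0, b = 4.25, n = 10
h = (b - a)/n = 0.225000

Simpson's rule: (h/3)[f(x₀) + 4f(x₁) + 2f(x₂) + ... + f(xₙ)]

x_0 = 2.0000, f(x_0) = 1.818595, coefficient = 1
x_1 = 2.2250, f(x_1) = 1.765610, coefficient = 4
x_2 = 2.4500, f(x_2) = 1.562524, coefficient = 2
x_3 = 2.6750, f(x_3) = 1.203337, coefficient = 4
x_4 = 2.9000, f(x_4) = 0.693823, coefficient = 2
x_5 = 3.1250, f(x_5) = 0.051850, coefficient = 4
x_6 = 3.3500, f(x_6) = -0.693122, coefficient = 2
x_7 = 3.5750, f(x_7) = -1.501377, coefficient = 4
x_8 = 3.8000, f(x_8) = -2.325060, coefficient = 2
x_9 = 4.0250, f(x_9) = -3.110944, coefficient = 4
x_10 = 4.2500, f(x_10) = -3.803705, coefficient = 1

I ≈ (0.225000/3) × -9.874874 = -0.740616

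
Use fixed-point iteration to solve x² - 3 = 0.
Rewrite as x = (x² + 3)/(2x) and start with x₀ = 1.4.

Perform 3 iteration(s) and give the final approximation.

Equation: x² - 3 = 0
Fixed-point form: x = (x² + 3)/(2x)
x₀ = 1.4

x_1 = g(1.400000) = 1.771429
x_2 = g(1.771429) = 1.732488
x_3 = g(1.732488) = 1.732051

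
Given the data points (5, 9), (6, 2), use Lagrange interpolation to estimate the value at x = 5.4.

Lagrange interpolation formula:
P(x) = Σ yᵢ × Lᵢ(x)
where Lᵢ(x) = Π_{j≠i} (x - xⱼ)/(xᵢ - xⱼ)

L_0(5.4) = (5.4 - 6)/(5 - 6) = 0.600000
L_1(5.4) = (5.4 - 5)/(6 - 5) = 0.400000

P(5.4) = 9×L_0(5.4) + 2×L_1(5.4)
P(5.4) = 6.200000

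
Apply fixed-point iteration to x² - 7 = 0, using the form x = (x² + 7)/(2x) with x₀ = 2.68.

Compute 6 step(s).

Equation: x² - 7 = 0
Fixed-point form: x = (x² + 7)/(2x)
x₀ = 2.68

x_1 = g(2.680000) = 2.645970
x_2 = g(2.645970) = 2.645751
x_3 = g(2.645751) = 2.645751
x_4 = g(2.645751) = 2.645751
x_5 = g(2.645751) = 2.645751
x_6 = g(2.645751) = 2.645751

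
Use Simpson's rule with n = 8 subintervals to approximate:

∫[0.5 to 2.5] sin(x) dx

f(x) = sin(x)
a = 0.5, b = 2.5, n = 8
h = (b - a)/n = 0.250000

Simpson's rule: (h/3)[f(x₀) + 4f(x₁) + 2f(x₂) + ... + f(xₙ)]

x_0 = 0.5000, f(x_0) = 0.479426, coefficient = 1
x_1 = 0.7500, f(x_1) = 0.681639, coefficient = 4
x_2 = 1.0000, f(x_2) = 0.841471, coefficient = 2
x_3 = 1.2500, f(x_3) = 0.948985, coefficient = 4
x_4 = 1.5000, f(x_4) = 0.997495, coefficient = 2
x_5 = 1.7500, f(x_5) = 0.983986, coefficient = 4
x_6 = 2.0000, f(x_6) = 0.909297, coefficient = 2
x_7 = 2.2500, f(x_7) = 0.778073, coefficient = 4
x_8 = 2.5000, f(x_8) = 0.598472, coefficient = 1

I ≈ (0.250000/3) × 20.145155 = 1.678763
Exact value: 1.678726
Error: 0.000037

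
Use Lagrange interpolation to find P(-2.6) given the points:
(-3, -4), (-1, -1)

Lagrange interpolation formula:
P(x) = Σ yᵢ × Lᵢ(x)
where Lᵢ(x) = Π_{j≠i} (x - xⱼ)/(xᵢ - xⱼ)

L_0(-2.6) = (-2.6 - (-1))/(-3 - (-1)) = 0.800000
L_1(-2.6) = (-2.6 - (-3))/(-1 - (-3)) = 0.200000

P(-2.6) = (-4)×L_0(-2.6) + (-1)×L_1(-2.6)
P(-2.6) = -3.400000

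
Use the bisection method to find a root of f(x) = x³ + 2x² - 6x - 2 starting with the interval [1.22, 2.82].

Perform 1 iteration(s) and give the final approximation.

f(x) = x³ + 2x² - 6x - 2
Initial interval: [1.22, 2.82]

Iteration 1:
  c_1 = (1.220000 + 2.820000)/2 = 2.020000
  f(c_1) = f(2.020000) = 2.283208
  f(a) × f(c) < 0, new interval: [1.220000, 2.020000]

After 1 iteration(s), the approximation is c_1 = 2.020000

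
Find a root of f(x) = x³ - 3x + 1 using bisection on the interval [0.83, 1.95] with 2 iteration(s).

f(x) = x³ - 3x + 1
Initial interval: [0.83, 1.95]

Iteration 1:
  c_1 = (0.830000 + 1.950000)/2 = 1.390000
  f(c_1) = f(1.390000) = -0.484381
  f(a) × f(c) ≥ 0, new interval: [1.390000, 1.950000]
Iteration 2:
  c_2 = (1.390000 + 1.950000)/2 = 1.670000
  f(c_2) = f(1.670000) = 0.647463
  f(a) × f(c) < 0, new interval: [1.390000, 1.670000]

After 2 iteration(s), the approximation is c_2 = 1.670000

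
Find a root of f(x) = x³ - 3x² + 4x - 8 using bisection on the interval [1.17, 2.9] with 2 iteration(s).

f(x) = x³ - 3x² + 4x - 8
Initial interval: [1.17, 2.9]

Iteration 1:
  c_1 = (1.170000 + 2.900000)/2 = 2.035000
  f(c_1) = f(2.035000) = -3.856282
  f(a) × f(c) ≥ 0, new interval: [2.035000, 2.900000]
Iteration 2:
  c_2 = (2.035000 + 2.900000)/2 = 2.467500
  f(c_2) = f(2.467500) = -1.372156
  f(a) × f(c) ≥ 0, new interval: [2.467500, 2.900000]

After 2 iteration(s), the approximation is c_2 = 2.467500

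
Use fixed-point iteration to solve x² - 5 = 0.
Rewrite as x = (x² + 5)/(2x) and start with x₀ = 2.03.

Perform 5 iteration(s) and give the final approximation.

Equation: x² - 5 = 0
Fixed-point form: x = (x² + 5)/(2x)
x₀ = 2.03

x_1 = g(2.030000) = 2.246527
x_2 = g(2.246527) = 2.236092
x_3 = g(2.236092) = 2.236068
x_4 = g(2.236068) = 2.236068
x_5 = g(2.236068) = 2.236068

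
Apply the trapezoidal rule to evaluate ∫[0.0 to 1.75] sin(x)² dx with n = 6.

f(x) = sin(x)²
a = 0.0, b = 1.75, n = 6
h = (b - a)/n = 0.291667

Trapezoidal rule: (h/2)[f(x₀) + 2f(x₁) + 2f(x₂) + ... + f(xₙ)]

x_0 = 0.0000, f(x_0) = 0.000000, coefficient = 1
x_1 = 0.2917, f(x_1) = 0.082684, coefficient = 2
x_2 = 0.5833, f(x_2) = 0.303391, coefficient = 2
x_3 = 0.8750, f(x_3) = 0.589123, coefficient = 2
x_4 = 1.1667, f(x_4) = 0.845379, coefficient = 2
x_5 = 1.4583, f(x_5) = 0.987405, coefficient = 2
x_6 = 1.7500, f(x_6) = 0.968228, coefficient = 1

I ≈ (0.291667/2) × 6.584193 = 0.960195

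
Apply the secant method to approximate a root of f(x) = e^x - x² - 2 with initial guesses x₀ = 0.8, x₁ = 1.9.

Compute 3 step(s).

f(x) = e^x - x² - 2
x₀ = 0.8, x₁ = 1.9

Secant formula: x_{n+1} = x_n - f(x_n)(x_n - x_{n-1})/(f(x_n) - f(x_{n-1}))

Iteration 1:
  f(0.800000) = -0.414459
  f(1.900000) = 1.075894
  x_2 = 1.900000 - 1.075894×(1.900000 - 0.800000)/(1.075894 - (-0.414459))
       = 1.105904
Iteration 2:
  f(1.900000) = 1.075894
  f(1.105904) = -0.201069
  x_3 = 1.105904 - (-0.201069)×(1.105904 - 1.900000)/(-0.201069 - 1.075894)
       = 1.230941
Iteration 3:
  f(1.105904) = -0.201069
  f(1.230941) = -0.090765
  x_4 = 1.230941 - (-0.090765)×(1.230941 - 1.105904)/(-0.090765 - (-0.201069))
       = 1.333830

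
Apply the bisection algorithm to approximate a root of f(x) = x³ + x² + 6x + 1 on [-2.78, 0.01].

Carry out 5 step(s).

f(x) = x³ + x² + 6x + 1
Initial interval: [-2.78, 0.01]

Iteration 1:
  c_1 = (-2.780000 + 0.010000)/2 = -1.385000
  f(c_1) = f(-1.385000) = -8.048517
  f(a) × f(c) ≥ 0, new interval: [-1.385000, 0.010000]
Iteration 2:
  c_2 = (-1.385000 + 0.010000)/2 = -0.687500
  f(c_2) = f(-0.687500) = -2.977295
  f(a) × f(c) ≥ 0, new interval: [-0.687500, 0.010000]
Iteration 3:
  c_3 = (-0.687500 + 0.010000)/2 = -0.338750
  f(c_3) = f(-0.338750) = -0.956621
  f(a) × f(c) ≥ 0, new interval: [-0.338750, 0.010000]
Iteration 4:
  c_4 = (-0.338750 + 0.010000)/2 = -0.164375
  f(c_4) = f(-0.164375) = 0.036328
  f(a) × f(c) < 0, new interval: [-0.338750, -0.164375]
Iteration 5:
  c_5 = (-0.338750 + (-0.164375))/2 = -0.251563
  f(c_5) = f(-0.251563) = -0.462011
  f(a) × f(c) ≥ 0, new interval: [-0.251563, -0.164375]

After 5 iteration(s), the approximation is c_5 = -0.251563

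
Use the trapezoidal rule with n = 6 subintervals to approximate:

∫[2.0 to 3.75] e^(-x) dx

f(x) = e^(-x)
a = 2.0, b = 3.75, n = 6
h = (b - a)/n = 0.291667

Trapezoidal rule: (h/2)[f(x₀) + 2f(x₁) + 2f(x₂) + ... + f(xₙ)]

x_0 = 2.0000, f(x_0) = 0.135335, coefficient = 1
x_1 = 2.2917, f(x_1) = 0.101098, coefficient = 2
x_2 = 2.5833, f(x_2) = 0.075522, coefficient = 2
x_3 = 2.8750, f(x_3) = 0.056416, coefficient = 2
x_4 = 3.1667, f(x_4) = 0.042144, coefficient = 2
x_5 = 3.4583, f(x_5) = 0.031482, coefficient = 2
x_6 = 3.7500, f(x_6) = 0.023518, coefficient = 1

I ≈ (0.291667/2) × 0.772177 = 0.112609
Exact value: 0.111818
Error: 0.000792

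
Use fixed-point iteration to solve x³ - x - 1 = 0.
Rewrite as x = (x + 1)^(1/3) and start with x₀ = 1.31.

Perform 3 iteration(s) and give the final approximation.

Equation: x³ - x - 1 = 0
Fixed-point form: x = (x + 1)^(1/3)
x₀ = 1.31

x_1 = g(1.310000) = 1.321916
x_2 = g(1.321916) = 1.324186
x_3 = g(1.324186) = 1.324617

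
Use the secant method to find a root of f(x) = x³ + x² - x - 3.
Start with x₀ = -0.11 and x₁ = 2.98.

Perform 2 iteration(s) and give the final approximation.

f(x) = x³ + x² - x - 3
x₀ = -0.11, x₁ = 2.98

Secant formula: x_{n+1} = x_n - f(x_n)(x_n - x_{n-1})/(f(x_n) - f(x_{n-1}))

Iteration 1:
  f(-0.110000) = -2.879231
  f(2.980000) = 29.363992
  x_2 = 2.980000 - 29.363992×(2.980000 - (-0.110000))/(29.363992 - (-2.879231))
       = 0.165928
Iteration 2:
  f(2.980000) = 29.363992
  f(0.165928) = -3.133828
  x_3 = 0.165928 - (-3.133828)×(0.165928 - 2.980000)/(-3.133828 - 29.363992)
       = 0.437295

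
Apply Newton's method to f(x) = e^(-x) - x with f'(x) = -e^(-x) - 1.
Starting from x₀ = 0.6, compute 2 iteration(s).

f(x) = e^(-x) - x
f'(x) = -e^(-x) - 1
x₀ = 0.6

Newton-Raphson formula: x_{n+1} = x_n - f(x_n)/f'(x_n)

Iteration 1:
  f(0.600000) = -0.051188
  f'(0.600000) = -1.548812
  x_1 = 0.600000 - (-0.051188)/(-1.548812) = 0.566950
Iteration 2:
  f(0.566950) = 0.000303
  f'(0.566950) = -1.567253
  x_2 = 0.566950 - 0.000303/(-1.567253) = 0.567143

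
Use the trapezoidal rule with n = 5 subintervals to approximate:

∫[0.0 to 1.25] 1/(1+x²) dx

f(x) = 1/(1+x²)
a = 0.0, b = 1.25, n = 5
h = (b - a)/n = 0.250000

Trapezoidal rule: (h/2)[f(x₀) + 2f(x₁) + 2f(x₂) + ... + f(xₙ)]

x_0 = 0.0000, f(x_0) = 1.000000, coefficient = 1
x_1 = 0.2500, f(x_1) = 0.941176, coefficient = 2
x_2 = 0.5000, f(x_2) = 0.800000, coefficient = 2
x_3 = 0.7500, f(x_3) = 0.640000, coefficient = 2
x_4 = 1.0000, f(x_4) = 0.500000, coefficient = 2
x_5 = 1.2500, f(x_5) = 0.390244, coefficient = 1

I ≈ (0.250000/2) × 7.152597 = 0.894075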